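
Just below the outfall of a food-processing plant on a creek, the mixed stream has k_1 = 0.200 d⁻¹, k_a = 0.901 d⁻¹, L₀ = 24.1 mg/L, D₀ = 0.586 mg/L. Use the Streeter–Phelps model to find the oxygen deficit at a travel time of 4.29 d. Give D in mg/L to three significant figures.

D ≈ 2.78 mg/L

k_1 L₀/(k_a−k_1) = 0.200×24.1/(0.901−0.200) = 4.820/0.7010 = 6.876 mg/L.
e^(−k_1 t) = e^(−0.200×4.290) = 0.4240; e^(−k_a t) = e^(−0.901×4.290) = 0.02096.
D = 6.876 × (0.4240 − 0.02096) + 0.586 × 0.02096 = 2.771 + 0.01228 = 2.784 mg/L.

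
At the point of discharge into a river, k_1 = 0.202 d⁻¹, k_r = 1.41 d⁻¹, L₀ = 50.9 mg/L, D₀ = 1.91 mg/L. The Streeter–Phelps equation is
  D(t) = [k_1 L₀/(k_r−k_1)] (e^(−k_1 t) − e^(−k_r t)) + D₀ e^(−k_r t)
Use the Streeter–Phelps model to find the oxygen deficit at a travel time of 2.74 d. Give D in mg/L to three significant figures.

k_1 L₀/(k_r−k_1) = 0.202×50.9/(1.41−0.202) = 10.28/1.208 = 8.511 mg/L.
e^(−k_1 t) = e^(−0.202×2.740) = 0.5749; e^(−k_r t) = e^(−1.41×2.740) = 0.02100.
D = 8.511 × (0.5749 − 0.02100) + 1.91 × 0.02100 = 4.715 + 0.04010 = 4.755 mg/L.

D ≈ 4.75 mg/L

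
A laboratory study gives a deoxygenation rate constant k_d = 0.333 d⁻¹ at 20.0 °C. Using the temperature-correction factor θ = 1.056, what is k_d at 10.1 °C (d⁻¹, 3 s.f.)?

k_d(T₂) = k_d(T₁) · θ^(T₂−T₁) = 0.333 × 1.056^(10.1−20.0)
= 0.333 × 1.056^-9.90 = 0.333 × 0.5831 = 0.1942 d⁻¹.

k_d ≈ 0.194 d⁻¹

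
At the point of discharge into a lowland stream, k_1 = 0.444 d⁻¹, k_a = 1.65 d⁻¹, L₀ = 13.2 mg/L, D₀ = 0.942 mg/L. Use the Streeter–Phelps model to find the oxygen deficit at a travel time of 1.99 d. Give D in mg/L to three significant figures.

k_1 L₀/(k_a−k_1) = 0.444×13.2/(1.65−0.444) = 5.861/1.206 = 4.860 mg/L.
e^(−k_1 t) = e^(−0.444×1.990) = 0.4133; e^(−k_a t) = e^(−1.65×1.990) = 0.03750.
D = 4.860 × (0.4133 − 0.03750) + 0.942 × 0.03750 = 1.826 + 0.03532 = 1.862 mg/L.

D ≈ 1.86 mg/L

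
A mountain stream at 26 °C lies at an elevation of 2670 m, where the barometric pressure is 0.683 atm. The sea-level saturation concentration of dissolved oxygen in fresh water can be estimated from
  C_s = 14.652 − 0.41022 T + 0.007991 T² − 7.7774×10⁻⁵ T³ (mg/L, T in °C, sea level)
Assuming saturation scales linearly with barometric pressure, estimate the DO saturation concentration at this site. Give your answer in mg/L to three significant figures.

At sea level: C_s = 14.652 − 0.41022×26 + 0.007991×26² − 7.7774×10⁻⁵×26³ = 8.021 mg/L.
Pressure correction: C_s' = 8.021 × 0.683 = 5.479 mg/L.

C_s ≈ 5.48 mg/L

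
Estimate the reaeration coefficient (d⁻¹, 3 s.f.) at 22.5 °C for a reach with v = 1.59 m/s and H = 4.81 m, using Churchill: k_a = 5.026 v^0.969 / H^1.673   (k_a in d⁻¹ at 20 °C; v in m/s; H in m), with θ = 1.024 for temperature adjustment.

k_a(20) = 5.026 × 1.59^0.969 / 4.81^1.673 = 5.026 × 1.567 / 13.84 = 0.5690 d⁻¹.
k_a(22.5) = 0.5690 × 1.024^(22.5−20) = 0.5690 × 1.061 = 0.6038 d⁻¹.

k_a ≈ 0.604 d⁻¹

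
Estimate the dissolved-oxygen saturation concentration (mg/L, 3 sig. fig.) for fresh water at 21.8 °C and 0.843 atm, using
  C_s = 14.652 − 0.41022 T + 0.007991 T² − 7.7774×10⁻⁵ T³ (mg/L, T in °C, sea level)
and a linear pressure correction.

C_s ≈ 7.34 mg/L

At sea level: C_s = 14.652 − 0.41022×21.8 + 0.007991×21.8² − 7.7774×10⁻⁵×21.8³ = 8.701 mg/L.
Pressure correction: C_s' = 8.701 × 0.843 = 7.335 mg/L.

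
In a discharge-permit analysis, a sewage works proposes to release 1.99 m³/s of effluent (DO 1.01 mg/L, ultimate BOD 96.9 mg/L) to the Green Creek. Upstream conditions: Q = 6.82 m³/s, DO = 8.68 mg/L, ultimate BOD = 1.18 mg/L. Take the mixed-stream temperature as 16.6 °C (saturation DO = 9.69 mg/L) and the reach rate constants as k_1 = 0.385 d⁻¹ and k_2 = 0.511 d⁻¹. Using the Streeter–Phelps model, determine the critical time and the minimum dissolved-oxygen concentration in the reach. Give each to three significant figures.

Mixed DO = (6.82×8.68 + 1.99×1.01)/(6.82+1.99) = 61.21/8.810 = 6.948 mg/L.
Mixed L₀ = (6.82×1.18 + 1.99×96.9)/(8.810) = 200.9/8.810 = 22.80 mg/L.
Initial deficit D₀ = C_s − DO₀ = 9.69 − 6.948 = 2.742 mg/L.
t_c = (1/0.1260) ln[(0.511/0.385)(1 − 2.742×0.1260/(0.385×22.80))] = 7.937 × ln(1.275) = 1.928 d.
D_c = (0.385/0.511) × 22.80 × e^(−0.385×1.928) = 0.7534 × 22.80 × 0.4760 = 8.177 mg/L.
Minimum DO = 9.69 − 8.177 = 1.513 mg/L.

t_c ≈ 1.93 d; minimum DO ≈ 1.51 mg/L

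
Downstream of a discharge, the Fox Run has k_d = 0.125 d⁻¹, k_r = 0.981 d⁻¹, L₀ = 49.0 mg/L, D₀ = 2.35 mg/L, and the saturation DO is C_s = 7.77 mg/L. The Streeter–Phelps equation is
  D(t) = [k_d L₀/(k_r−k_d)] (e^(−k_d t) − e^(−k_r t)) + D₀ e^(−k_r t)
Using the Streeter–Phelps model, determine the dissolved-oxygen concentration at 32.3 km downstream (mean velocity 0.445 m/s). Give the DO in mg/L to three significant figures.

DO ≈ 3.44 mg/L

Travel time t = x/v = 32.3 km / (0.445 m/s) = 32300 m / 0.445 m/s = 72580 s = 0.8401 d.
k_d L₀/(k_r−k_d) = 0.125×49.0/(0.981−0.125) = 6.125/0.8560 = 7.155 mg/L.
e^(−k_d t) = e^(−0.125×0.8401) = 0.9003; e^(−k_r t) = e^(−0.981×0.8401) = 0.4386.
D = 7.155 × (0.9003 − 0.4386) + 2.35 × 0.4386 = 3.304 + 1.031 = 4.334 mg/L.
DO = C_s − D = 7.77 − 4.334 = 3.436 mg/L.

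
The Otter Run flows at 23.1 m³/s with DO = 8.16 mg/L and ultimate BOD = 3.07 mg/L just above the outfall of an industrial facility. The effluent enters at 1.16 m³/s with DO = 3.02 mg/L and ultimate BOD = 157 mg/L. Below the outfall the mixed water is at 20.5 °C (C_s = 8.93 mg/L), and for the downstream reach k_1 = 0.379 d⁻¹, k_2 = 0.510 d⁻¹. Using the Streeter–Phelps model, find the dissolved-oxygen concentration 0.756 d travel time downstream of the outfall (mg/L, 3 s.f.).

DO ≈ 6.10 mg/L

Mixed DO = (23.1×8.16 + 1.16×3.02)/(23.1+1.16) = 192.0/24.26 = 7.914 mg/L.
Mixed L₀ = (23.1×3.07 + 1.16×157)/(24.26) = 253.0/24.26 = 10.43 mg/L.
Initial deficit D₀ = C_s − DO₀ = 8.93 − 7.914 = 1.016 mg/L.
D(0.756) = [0.379×10.43/(0.510−0.379)](e^(−0.379×0.756) − e^(−0.510×0.756)) + 1.016 e^(−0.510×0.756)
= 30.18 × (0.7509 − 0.6801) + 1.016 × 0.6801 = 2.827 mg/L.
DO = 8.93 − 2.827 = 6.103 mg/L.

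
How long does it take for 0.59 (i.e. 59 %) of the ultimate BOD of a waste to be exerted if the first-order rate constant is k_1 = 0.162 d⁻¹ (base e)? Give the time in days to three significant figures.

y/L₀ = 1 − e^(−k_1 t) = 0.59 ⇒ e^(−k_1 t) = 0.410
t = −ln(0.410) / 0.162 = 0.8916 / 0.162 = 5.504 d.

t ≈ 5.50 d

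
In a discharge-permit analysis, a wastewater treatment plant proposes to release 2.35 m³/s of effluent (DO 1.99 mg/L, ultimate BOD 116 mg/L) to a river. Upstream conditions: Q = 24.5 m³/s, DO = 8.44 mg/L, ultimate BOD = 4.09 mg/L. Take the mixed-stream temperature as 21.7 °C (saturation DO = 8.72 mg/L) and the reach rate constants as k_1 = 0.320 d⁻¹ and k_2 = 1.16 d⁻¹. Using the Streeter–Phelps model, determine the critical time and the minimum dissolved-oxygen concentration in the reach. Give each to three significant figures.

Mixed DO = (24.5×8.44 + 2.35×1.99)/(24.5+2.35) = 211.5/26.85 = 7.875 mg/L.
Mixed L₀ = (24.5×4.09 + 2.35×116)/(26.85) = 372.8/26.85 = 13.88 mg/L.
Initial deficit D₀ = C_s − DO₀ = 8.72 − 7.875 = 0.8445 mg/L.
t_c = (1/0.8400) ln[(1.16/0.320)(1 − 0.8445×0.8400/(0.320×13.88))] = 1.190 × ln(3.046) = 1.326 d.
D_c = (0.320/1.16) × 13.88 × e^(−0.320×1.326) = 0.2759 × 13.88 × 0.6542 = 2.506 mg/L.
Minimum DO = 8.72 − 2.506 = 6.214 mg/L.

t_c ≈ 1.33 d; minimum DO ≈ 6.21 mg/L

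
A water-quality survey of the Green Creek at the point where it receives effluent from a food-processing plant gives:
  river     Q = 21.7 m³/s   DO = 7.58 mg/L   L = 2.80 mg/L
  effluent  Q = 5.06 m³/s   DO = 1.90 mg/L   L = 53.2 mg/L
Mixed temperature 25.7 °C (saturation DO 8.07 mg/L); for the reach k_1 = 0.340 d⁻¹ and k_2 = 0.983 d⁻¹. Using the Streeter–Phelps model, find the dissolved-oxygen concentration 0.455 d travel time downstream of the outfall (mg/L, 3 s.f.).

DO ≈ 5.65 mg/L

Mixed DO = (21.7×7.58 + 5.06×1.90)/(21.7+5.06) = 174.1/26.76 = 6.506 mg/L.
Mixed L₀ = (21.7×2.80 + 5.06×53.2)/(26.76) = 330.0/26.76 = 12.33 mg/L.
Initial deficit D₀ = C_s − DO₀ = 8.07 − 6.506 = 1.564 mg/L.
D(0.455) = [0.340×12.33/(0.983−0.340)](e^(−0.340×0.455) − e^(−0.983×0.455)) + 1.564 e^(−0.983×0.455)
= 6.520 × (0.8567 − 0.6394) + 1.564 × 0.6394 = 2.417 mg/L.
DO = 8.07 − 2.417 = 5.653 mg/L.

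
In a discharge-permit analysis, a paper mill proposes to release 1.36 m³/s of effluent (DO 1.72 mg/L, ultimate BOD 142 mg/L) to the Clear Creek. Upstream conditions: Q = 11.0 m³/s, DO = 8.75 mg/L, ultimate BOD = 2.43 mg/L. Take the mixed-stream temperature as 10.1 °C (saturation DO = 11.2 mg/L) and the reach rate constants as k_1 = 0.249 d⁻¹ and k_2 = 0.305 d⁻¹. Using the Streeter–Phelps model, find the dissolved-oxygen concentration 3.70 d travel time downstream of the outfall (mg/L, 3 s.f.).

Mixed DO = (11.0×8.75 + 1.36×1.72)/(11.0+1.36) = 98.59/12.36 = 7.976 mg/L.
Mixed L₀ = (11.0×2.43 + 1.36×142)/(12.36) = 219.8/12.36 = 17.79 mg/L.
Initial deficit D₀ = C_s − DO₀ = 11.2 − 7.976 = 3.224 mg/L.
D(3.70) = [0.249×17.79/(0.305−0.249)](e^(−0.249×3.70) − e^(−0.305×3.70)) + 3.224 e^(−0.305×3.70)
= 79.09 × (0.3980 − 0.3235) + 3.224 × 0.3235 = 6.934 mg/L.
DO = 11.2 − 6.934 = 4.266 mg/L.

DO ≈ 4.27 mg/L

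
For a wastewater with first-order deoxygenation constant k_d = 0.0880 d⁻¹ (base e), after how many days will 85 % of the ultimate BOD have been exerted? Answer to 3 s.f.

y/L₀ = 1 − e^(−k_d t) = 0.85 ⇒ e^(−k_d t) = 0.150
t = −ln(0.150) / 0.0880 = 1.897 / 0.0880 = 21.56 d.

t ≈ 21.6 d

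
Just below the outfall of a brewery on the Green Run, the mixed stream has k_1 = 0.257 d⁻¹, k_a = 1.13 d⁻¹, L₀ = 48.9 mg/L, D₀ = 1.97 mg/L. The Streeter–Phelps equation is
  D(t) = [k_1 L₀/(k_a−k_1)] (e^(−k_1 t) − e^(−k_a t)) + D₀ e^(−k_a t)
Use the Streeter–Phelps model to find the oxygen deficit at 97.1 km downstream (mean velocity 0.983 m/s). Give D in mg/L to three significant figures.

D ≈ 7.32 mg/L

Travel time t = x/v = 97.1 km / (0.983 m/s) = 97100 m / 0.983 m/s = 98780 s = 1.143 d.
k_1 L₀/(k_a−k_1) = 0.257×48.9/(1.13−0.257) = 12.57/0.8730 = 14.40 mg/L.
e^(−k_1 t) = e^(−0.257×1.143) = 0.7454; e^(−k_a t) = e^(−1.13×1.143) = 0.2747.
D = 14.40 × (0.7454 − 0.2747) + 1.97 × 0.2747 = 6.775 + 0.5413 = 7.317 mg/L.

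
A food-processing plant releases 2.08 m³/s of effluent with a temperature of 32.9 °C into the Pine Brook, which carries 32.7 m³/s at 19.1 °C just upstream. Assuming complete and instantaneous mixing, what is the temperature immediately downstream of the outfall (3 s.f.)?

Flow-weighted mixing: C = (Q_r C_r + Q_w C_w)/(Q_r + Q_w)
= (32.7×19.1 + 2.08×32.9)/(32.7 + 2.08) = 693.0/34.78 = 19.93 °C.

19.9 °C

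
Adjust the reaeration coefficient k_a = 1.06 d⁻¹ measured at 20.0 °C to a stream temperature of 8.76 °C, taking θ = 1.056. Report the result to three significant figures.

k_a(T₂) = k_a(T₁) · θ^(T₂−T₁) = 1.06 × 1.056^(8.76−20.0)
= 1.06 × 1.056^-11.2 = 1.06 × 0.5420 = 0.5745 d⁻¹.

k_a ≈ 0.575 d⁻¹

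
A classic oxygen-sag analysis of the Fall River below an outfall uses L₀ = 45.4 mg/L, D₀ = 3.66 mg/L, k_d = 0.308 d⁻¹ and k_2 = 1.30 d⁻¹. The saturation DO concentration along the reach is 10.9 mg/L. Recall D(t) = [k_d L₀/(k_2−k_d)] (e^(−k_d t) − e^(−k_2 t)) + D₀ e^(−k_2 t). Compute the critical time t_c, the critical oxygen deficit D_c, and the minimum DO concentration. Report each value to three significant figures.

With k_2/k_d = 4.221 and 1 − D₀(k_2−k_d)/(k_d L₀) = 0.7404,
t_c = ln(4.221 × 0.7404) / (1.30 − 0.308) = ln(3.125) / 0.9920 = 1.139/0.9920 = 1.149 d.
L(t_c) = L₀ e^(−k_d t_c) = 45.4 × 0.7020 = 31.87 mg/L, and at the critical point k_2 D_c = k_d L, so D_c = (0.308/1.30) × 31.87 = 7.551 mg/L.
Minimum DO = C_s − D_c = 10.9 − 7.551 = 3.349 mg/L.

t_c ≈ 1.15 d; D_c ≈ 7.55 mg/L; min DO ≈ 3.35 mg/L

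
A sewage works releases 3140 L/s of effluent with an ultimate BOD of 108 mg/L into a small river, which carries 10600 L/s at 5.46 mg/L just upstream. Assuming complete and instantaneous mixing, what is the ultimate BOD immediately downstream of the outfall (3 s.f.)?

28.9 mg/L

Flow-weighted mixing: C = (Q_r C_r + Q_w C_w)/(Q_r + Q_w)
= (10600×5.46 + 3140×108)/(10600 + 3140) = 397000/13740 = 28.89 mg/L.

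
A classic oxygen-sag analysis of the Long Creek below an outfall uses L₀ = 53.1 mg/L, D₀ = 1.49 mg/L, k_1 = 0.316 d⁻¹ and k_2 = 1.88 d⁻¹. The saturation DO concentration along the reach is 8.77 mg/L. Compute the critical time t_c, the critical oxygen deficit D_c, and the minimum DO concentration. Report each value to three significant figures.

t_c ≈ 1.04 d; D_c ≈ 6.42 mg/L; min DO ≈ 2.35 mg/L

t_c = [1/(k_2−k_1)] ln[(k_2/k_1)(1 − D₀(k_2−k_1)/(k_1 L₀))]
= [1/(1.88−0.316)] ln[(1.88/0.316)(1 − 1.49×1.564/(0.316×53.1))]
= (1/1.564) ln[5.949 × 0.8611] = 0.6394 × ln(5.123) = 0.6394 × 1.634 = 1.045 d.
L(t_c) = L₀ e^(−k_1 t_c) = 53.1 × 0.7189 = 38.17 mg/L, and at the critical point k_2 D_c = k_1 L, so D_c = (0.316/1.88) × 38.17 = 6.416 mg/L.
Minimum DO = C_s − D_c = 8.77 − 6.416 = 2.354 mg/L.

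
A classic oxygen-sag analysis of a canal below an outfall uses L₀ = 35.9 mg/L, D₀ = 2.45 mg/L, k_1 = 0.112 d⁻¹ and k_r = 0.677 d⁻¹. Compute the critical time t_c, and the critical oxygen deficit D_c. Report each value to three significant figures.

With k_r/k_1 = 6.045 and 1 − D₀(k_r−k_1)/(k_1 L₀) = 0.6557,
t_c = ln(6.045 × 0.6557) / (0.677 − 0.112) = ln(3.964) / 0.5650 = 1.377/0.5650 = 2.437 d.
D_c = (k_1/k_r) L₀ e^(−k_1 t_c) = (0.112/0.677) × 35.9 × e^(−0.112×2.437) = 0.1654 × 35.9 × 0.7611 = 4.520 mg/L.

t_c ≈ 2.44 d; D_c ≈ 4.52 mg/L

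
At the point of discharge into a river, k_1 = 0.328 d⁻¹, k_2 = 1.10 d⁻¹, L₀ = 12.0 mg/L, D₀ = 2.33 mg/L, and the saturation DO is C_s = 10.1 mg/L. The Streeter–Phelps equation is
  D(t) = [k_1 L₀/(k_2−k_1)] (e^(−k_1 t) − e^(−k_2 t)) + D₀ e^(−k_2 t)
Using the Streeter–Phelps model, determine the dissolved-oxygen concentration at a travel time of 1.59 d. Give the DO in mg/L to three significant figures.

k_1 L₀/(k_2−k_1) = 0.328×12.0/(1.10−0.328) = 3.936/0.7720 = 5.098 mg/L.
e^(−k_1 t) = e^(−0.328×1.590) = 0.5936; e^(−k_2 t) = e^(−1.10×1.590) = 0.1739.
D = 5.098 × (0.5936 − 0.1739) + 2.33 × 0.1739 = 2.140 + 0.4053 = 2.545 mg/L.
DO = C_s − D = 10.1 − 2.545 = 7.555 mg/L.

DO ≈ 7.56 mg/L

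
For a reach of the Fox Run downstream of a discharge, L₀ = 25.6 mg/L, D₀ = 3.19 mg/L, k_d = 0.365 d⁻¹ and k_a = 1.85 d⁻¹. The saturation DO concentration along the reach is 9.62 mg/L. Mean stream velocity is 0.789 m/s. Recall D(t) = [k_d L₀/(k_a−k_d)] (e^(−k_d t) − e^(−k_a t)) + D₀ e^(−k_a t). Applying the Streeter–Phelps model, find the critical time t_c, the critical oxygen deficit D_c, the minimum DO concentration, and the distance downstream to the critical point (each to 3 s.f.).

t_c ≈ 0.617 d; D_c ≈ 4.03 mg/L; min DO ≈ 5.59 mg/L; x_c ≈ 42.0 km

t_c = [1/(k_a−k_d)] ln[(k_a/k_d)(1 − D₀(k_a−k_d)/(k_d L₀))]
= [1/(1.85−0.365)] ln[(1.85/0.365)(1 − 3.19×1.485/(0.365×25.6))]
= (1/1.485) ln[5.068 × 0.4930] = 0.6734 × ln(2.499) = 0.6734 × 0.9159 = 0.6167 d.
D_c = (k_d/k_a) L₀ e^(−k_d t_c) = (0.365/1.85) × 25.6 × e^(−0.365×0.6167) = 0.1973 × 25.6 × 0.7984 = 4.033 mg/L.
Minimum DO = C_s − D_c = 9.62 − 4.033 = 5.587 mg/L.
x_c = v t_c = 0.789 m/s × 0.6167 d × 86400 s/d = 42040 m ≈ 42.0 km.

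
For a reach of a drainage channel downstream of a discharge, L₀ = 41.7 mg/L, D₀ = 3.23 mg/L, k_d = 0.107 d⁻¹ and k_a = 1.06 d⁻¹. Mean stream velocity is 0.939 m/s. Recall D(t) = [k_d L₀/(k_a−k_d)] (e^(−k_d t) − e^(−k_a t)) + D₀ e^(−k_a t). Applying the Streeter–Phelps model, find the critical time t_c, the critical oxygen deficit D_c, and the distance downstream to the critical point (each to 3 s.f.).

With k_a/k_d = 9.907 and 1 − D₀(k_a−k_d)/(k_d L₀) = 0.3101,
t_c = ln(9.907 × 0.3101) / (1.06 − 0.107) = ln(3.072) / 0.9530 = 1.122/0.9530 = 1.178 d.
L(t_c) = L₀ e^(−k_d t_c) = 41.7 × 0.8816 = 36.76 mg/L, and at the critical point k_a D_c = k_d L, so D_c = (0.107/1.06) × 36.76 = 3.711 mg/L.
x_c = v t_c = 0.939 m/s × 1.178 d × 86400 s/d = 95550 m ≈ 95.5 km.

t_c ≈ 1.18 d; D_c ≈ 3.71 mg/L; x_c ≈ 95.5 km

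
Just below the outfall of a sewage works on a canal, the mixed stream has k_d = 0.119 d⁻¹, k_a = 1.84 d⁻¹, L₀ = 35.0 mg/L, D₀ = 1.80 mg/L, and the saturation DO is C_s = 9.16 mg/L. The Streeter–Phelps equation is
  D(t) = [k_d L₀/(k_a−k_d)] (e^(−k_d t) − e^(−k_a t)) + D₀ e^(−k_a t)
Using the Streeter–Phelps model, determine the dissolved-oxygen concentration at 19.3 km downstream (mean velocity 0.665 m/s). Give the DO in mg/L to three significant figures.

DO ≈ 7.17 mg/L

Travel time t = x/v = 19.3 km / (0.665 m/s) = 19300 m / 0.665 m/s = 29020 s = 0.3359 d.
k_d L₀/(k_a−k_d) = 0.119×35.0/(1.84−0.119) = 4.165/1.721 = 2.420 mg/L.
e^(−k_d t) = e^(−0.119×0.3359) = 0.9608; e^(−k_a t) = e^(−1.84×0.3359) = 0.5390.
D = 2.420 × (0.9608 − 0.5390) + 1.80 × 0.5390 = 1.021 + 0.9702 = 1.991 mg/L.
DO = C_s − D = 9.16 − 1.991 = 7.169 mg/L.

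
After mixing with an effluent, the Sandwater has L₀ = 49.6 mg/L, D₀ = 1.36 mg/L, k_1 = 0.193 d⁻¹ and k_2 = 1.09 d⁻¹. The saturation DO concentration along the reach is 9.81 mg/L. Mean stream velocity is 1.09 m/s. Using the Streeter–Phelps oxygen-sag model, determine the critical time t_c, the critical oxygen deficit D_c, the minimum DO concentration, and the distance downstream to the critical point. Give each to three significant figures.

t_c ≈ 1.78 d; D_c ≈ 6.23 mg/L; min DO ≈ 3.58 mg/L; x_c ≈ 167 km

t_c = [1/(k_2−k_1)] ln[(k_2/k_1)(1 − D₀(k_2−k_1)/(k_1 L₀))]
= [1/(1.09−0.193)] ln[(1.09/0.193)(1 − 1.36×0.8970/(0.193×49.6))]
= (1/0.8970) ln[5.648 × 0.8726] = 1.115 × ln(4.928) = 1.115 × 1.595 = 1.778 d.
L(t_c) = L₀ e^(−k_1 t_c) = 49.6 × 0.7095 = 35.19 mg/L, and at the critical point k_2 D_c = k_1 L, so D_c = (0.193/1.09) × 35.19 = 6.231 mg/L.
Minimum DO = C_s − D_c = 9.81 − 6.231 = 3.579 mg/L.
x_c = v t_c = 1.09 m/s × 1.778 d × 86400 s/d = 167500 m ≈ 167 km.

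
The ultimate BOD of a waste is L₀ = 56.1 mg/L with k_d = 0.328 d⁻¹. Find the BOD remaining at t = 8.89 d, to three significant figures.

L ≈ 3.04 mg/L

L_t = L₀ e^(−k_d t) = 56.1 × e^(−0.328×8.89) = 56.1 × 0.05415 = 3.038 mg/L.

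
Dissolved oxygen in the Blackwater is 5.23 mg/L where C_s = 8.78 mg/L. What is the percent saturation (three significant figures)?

% saturation = C/C_s × 100 = 5.23/8.78 × 100 = 59.6 %.

59.6 % saturation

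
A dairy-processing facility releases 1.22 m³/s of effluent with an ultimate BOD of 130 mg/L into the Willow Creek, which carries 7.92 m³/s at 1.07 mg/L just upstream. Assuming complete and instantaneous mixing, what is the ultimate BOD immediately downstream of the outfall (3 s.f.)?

18.3 mg/L

Flow-weighted mixing: C = (Q_r C_r + Q_w C_w)/(Q_r + Q_w)
= (7.92×1.07 + 1.22×130)/(7.92 + 1.22) = 167.1/9.140 = 18.28 mg/L.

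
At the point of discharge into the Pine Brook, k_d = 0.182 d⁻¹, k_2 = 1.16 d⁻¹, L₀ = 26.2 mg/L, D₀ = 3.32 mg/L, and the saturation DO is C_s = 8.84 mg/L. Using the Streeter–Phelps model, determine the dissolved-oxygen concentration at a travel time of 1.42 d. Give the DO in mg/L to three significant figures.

DO ≈ 5.37 mg/L

k_d L₀/(k_2−k_d) = 0.182×26.2/(1.16−0.182) = 4.768/0.9780 = 4.876 mg/L.
e^(−k_d t) = e^(−0.182×1.420) = 0.7723; e^(−k_2 t) = e^(−1.16×1.420) = 0.1926.
D = 4.876 × (0.7723 − 0.1926) + 3.32 × 0.1926 = 2.826 + 0.6394 = 3.466 mg/L.
DO = C_s − D = 8.84 − 3.466 = 5.374 mg/L.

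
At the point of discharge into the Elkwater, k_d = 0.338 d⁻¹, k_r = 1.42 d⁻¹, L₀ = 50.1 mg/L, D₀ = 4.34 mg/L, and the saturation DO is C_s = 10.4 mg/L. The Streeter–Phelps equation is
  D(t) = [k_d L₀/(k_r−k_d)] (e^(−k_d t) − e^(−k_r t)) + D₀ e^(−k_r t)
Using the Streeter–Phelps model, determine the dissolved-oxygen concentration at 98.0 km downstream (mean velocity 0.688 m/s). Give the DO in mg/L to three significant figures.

DO ≈ 2.52 mg/L

Travel time t = x/v = 98.0 km / (0.688 m/s) = 98000 m / 0.688 m/s = 142400 s = 1.649 d.
k_d L₀/(k_r−k_d) = 0.338×50.1/(1.42−0.338) = 16.93/1.082 = 15.65 mg/L.
e^(−k_d t) = e^(−0.338×1.649) = 0.5728; e^(−k_r t) = e^(−1.42×1.649) = 0.09623.
D = 15.65 × (0.5728 − 0.09623) + 4.34 × 0.09623 = 7.458 + 0.4176 = 7.876 mg/L.
DO = C_s − D = 10.4 − 7.876 = 2.524 mg/L.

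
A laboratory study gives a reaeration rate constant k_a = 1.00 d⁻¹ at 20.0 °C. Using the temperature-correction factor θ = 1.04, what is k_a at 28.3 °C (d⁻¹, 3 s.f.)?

k_a ≈ 1.38 d⁻¹

k_a(T₂) = k_a(T₁) · θ^(T₂−T₁) = 1.00 × 1.04^(28.3−20.0)
= 1.00 × 1.04^8.30 = 1.00 × 1.385 = 1.385 d⁻¹.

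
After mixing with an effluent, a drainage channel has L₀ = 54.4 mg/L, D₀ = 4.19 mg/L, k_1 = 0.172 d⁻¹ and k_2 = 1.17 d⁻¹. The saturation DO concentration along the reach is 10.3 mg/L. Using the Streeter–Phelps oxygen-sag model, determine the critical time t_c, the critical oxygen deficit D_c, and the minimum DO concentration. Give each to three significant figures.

t_c = [1/(k_2−k_1)] ln[(k_2/k_1)(1 − D₀(k_2−k_1)/(k_1 L₀))]
= [1/(1.17−0.172)] ln[(1.17/0.172)(1 − 4.19×0.9980/(0.172×54.4))]
= (1/0.9980) ln[6.802 × 0.5531] = 1.002 × ln(3.762) = 1.002 × 1.325 = 1.328 d.
L(t_c) = L₀ e^(−k_1 t_c) = 54.4 × 0.7958 = 43.29 mg/L, and at the critical point k_2 D_c = k_1 L, so D_c = (0.172/1.17) × 43.29 = 6.365 mg/L.
Minimum DO = C_s − D_c = 10.3 − 6.365 = 3.935 mg/L.

t_c ≈ 1.33 d; D_c ≈ 6.36 mg/L; min DO ≈ 3.94 mg/L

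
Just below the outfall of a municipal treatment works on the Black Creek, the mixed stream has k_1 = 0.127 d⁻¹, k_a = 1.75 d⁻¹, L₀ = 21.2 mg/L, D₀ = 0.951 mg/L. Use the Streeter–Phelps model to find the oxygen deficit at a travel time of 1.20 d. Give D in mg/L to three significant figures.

k_1 L₀/(k_a−k_1) = 0.127×21.2/(1.75−0.127) = 2.692/1.623 = 1.659 mg/L.
e^(−k_1 t) = e^(−0.127×1.200) = 0.8586; e^(−k_a t) = e^(−1.75×1.200) = 0.1225.
D = 1.659 × (0.8586 − 0.1225) + 0.951 × 0.1225 = 1.221 + 0.1165 = 1.338 mg/L.

D ≈ 1.34 mg/L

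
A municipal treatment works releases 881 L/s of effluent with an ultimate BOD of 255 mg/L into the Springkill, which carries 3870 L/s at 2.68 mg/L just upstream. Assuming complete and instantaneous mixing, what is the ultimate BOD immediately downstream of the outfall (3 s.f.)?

Flow-weighted mixing: C = (Q_r C_r + Q_w C_w)/(Q_r + Q_w)
= (3870×2.68 + 881×255)/(3870 + 881) = 235000/4751 = 49.47 mg/L.

49.5 mg/L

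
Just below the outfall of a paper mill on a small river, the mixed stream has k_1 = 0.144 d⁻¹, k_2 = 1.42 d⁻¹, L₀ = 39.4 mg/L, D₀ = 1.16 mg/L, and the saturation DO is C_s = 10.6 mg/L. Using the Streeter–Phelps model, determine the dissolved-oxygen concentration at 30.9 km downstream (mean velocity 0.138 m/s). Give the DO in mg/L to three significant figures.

DO ≈ 7.62 mg/L

Travel time t = x/v = 30.9 km / (0.138 m/s) = 30900 m / 0.138 m/s = 223900 s = 2.592 d.
k_1 L₀/(k_2−k_1) = 0.144×39.4/(1.42−0.144) = 5.674/1.276 = 4.446 mg/L.
e^(−k_1 t) = e^(−0.144×2.592) = 0.6885; e^(−k_2 t) = e^(−1.42×2.592) = 0.02522.
D = 4.446 × (0.6885 − 0.02522) + 1.16 × 0.02522 = 2.949 + 0.02926 = 2.979 mg/L.
DO = C_s − D = 10.6 − 2.979 = 7.621 mg/L.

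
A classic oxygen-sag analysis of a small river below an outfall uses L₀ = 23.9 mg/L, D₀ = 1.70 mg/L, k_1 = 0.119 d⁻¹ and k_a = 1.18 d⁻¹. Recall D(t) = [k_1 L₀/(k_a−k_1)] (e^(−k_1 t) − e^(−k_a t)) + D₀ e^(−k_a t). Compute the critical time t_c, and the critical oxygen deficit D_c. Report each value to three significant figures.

t_c ≈ 1.21 d; D_c ≈ 2.09 mg/L

With k_a/k_1 = 9.916 and 1 − D₀(k_a−k_1)/(k_1 L₀) = 0.3658,
t_c = ln(9.916 × 0.3658) / (1.18 − 0.119) = ln(3.627) / 1.061 = 1.289/1.061 = 1.214 d.
D_c = (k_1/k_a) L₀ e^(−k_1 t_c) = (0.119/1.18) × 23.9 × e^(−0.119×1.214) = 0.1008 × 23.9 × 0.8654 = 2.086 mg/L.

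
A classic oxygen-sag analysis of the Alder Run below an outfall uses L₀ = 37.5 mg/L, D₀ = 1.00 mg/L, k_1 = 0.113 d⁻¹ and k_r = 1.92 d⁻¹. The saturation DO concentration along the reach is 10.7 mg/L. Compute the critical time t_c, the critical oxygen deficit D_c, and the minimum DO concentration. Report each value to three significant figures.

t_c ≈ 1.26 d; D_c ≈ 1.91 mg/L; min DO ≈ 8.79 mg/L

At the critical point dD/dt = 0, so k_1 L₀ e^(−k_1 t) = k_r D. Substituting D(t) from the Streeter–Phelps equation and solving for t gives
t_c = ln[(k_r/k_1)(1 − D₀(k_r−k_1)/(k_1 L₀))] / (k_r−k_1).
Here k_r−k_1 = 1.807 d⁻¹ and 1 − D₀(k_r−k_1)/(k_1 L₀) = 1 − 1.00×1.807/(0.113×37.5) = 0.5736, so
t_c = ln(16.99 × 0.5736) / 1.807 = 2.277 / 1.807 = 1.260 d.
D_c = (k_1/k_r) L₀ e^(−k_1 t_c) = (0.113/1.92) × 37.5 × e^(−0.113×1.260) = 0.05885 × 37.5 × 0.8673 = 1.914 mg/L.
Minimum DO = C_s − D_c = 10.7 − 1.914 = 8.786 mg/L.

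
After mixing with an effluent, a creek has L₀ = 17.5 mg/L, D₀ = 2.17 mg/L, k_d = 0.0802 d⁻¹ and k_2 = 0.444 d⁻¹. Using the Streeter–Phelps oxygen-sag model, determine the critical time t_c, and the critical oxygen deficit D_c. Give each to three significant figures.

With k_2/k_d = 5.536 and 1 − D₀(k_2−k_d)/(k_d L₀) = 0.4375,
t_c = ln(5.536 × 0.4375) / (0.444 − 0.0802) = ln(2.422) / 0.3638 = 0.8847/0.3638 = 2.432 d.
D_c = (k_d/k_2) L₀ e^(−k_d t_c) = (0.0802/0.444) × 17.5 × e^(−0.0802×2.432) = 0.1806 × 17.5 × 0.8228 = 2.601 mg/L.

t_c ≈ 2.43 d; D_c ≈ 2.60 mg/L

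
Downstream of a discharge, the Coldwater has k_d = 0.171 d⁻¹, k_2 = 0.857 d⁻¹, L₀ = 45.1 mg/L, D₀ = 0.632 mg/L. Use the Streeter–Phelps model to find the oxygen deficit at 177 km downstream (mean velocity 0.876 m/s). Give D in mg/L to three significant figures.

Travel time t = x/v = 177 km / (0.876 m/s) = 177000 m / 0.876 m/s = 202100 s = 2.339 d.
k_d L₀/(k_2−k_d) = 0.171×45.1/(0.857−0.171) = 7.712/0.6860 = 11.24 mg/L.
e^(−k_d t) = e^(−0.171×2.339) = 0.6704; e^(−k_2 t) = e^(−0.857×2.339) = 0.1348.
D = 11.24 × (0.6704 − 0.1348) + 0.632 × 0.1348 = 6.021 + 0.08518 = 6.107 mg/L.

D ≈ 6.11 mg/L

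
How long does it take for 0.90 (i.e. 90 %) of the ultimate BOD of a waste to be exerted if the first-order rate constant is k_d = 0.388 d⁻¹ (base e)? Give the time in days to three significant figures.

y/L₀ = 1 − e^(−k_d t) = 0.90 ⇒ e^(−k_d t) = 0.100
t = −ln(0.100) / 0.388 = 2.303 / 0.388 = 5.934 d.

t ≈ 5.93 d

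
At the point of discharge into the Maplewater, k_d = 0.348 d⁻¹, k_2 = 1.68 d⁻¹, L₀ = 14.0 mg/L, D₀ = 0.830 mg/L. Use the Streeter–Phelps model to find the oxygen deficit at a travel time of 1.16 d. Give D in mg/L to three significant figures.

D ≈ 2.04 mg/L

k_d L₀/(k_2−k_d) = 0.348×14.0/(1.68−0.348) = 4.872/1.332 = 3.658 mg/L.
e^(−k_d t) = e^(−0.348×1.160) = 0.6679; e^(−k_2 t) = e^(−1.68×1.160) = 0.1424.
D = 3.658 × (0.6679 − 0.1424) + 0.830 × 0.1424 = 1.922 + 0.1182 = 2.040 mg/L.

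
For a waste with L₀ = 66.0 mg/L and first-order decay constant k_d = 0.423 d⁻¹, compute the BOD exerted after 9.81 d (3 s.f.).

y ≈ 65.0 mg/L

y_t = L₀(1 − e^(−k_d t)) = 66.0 × (1 − e^(−0.423×9.81))
= 66.0 × (1 − 0.01577) = 66.0 × 0.9842 = 64.96 mg/L.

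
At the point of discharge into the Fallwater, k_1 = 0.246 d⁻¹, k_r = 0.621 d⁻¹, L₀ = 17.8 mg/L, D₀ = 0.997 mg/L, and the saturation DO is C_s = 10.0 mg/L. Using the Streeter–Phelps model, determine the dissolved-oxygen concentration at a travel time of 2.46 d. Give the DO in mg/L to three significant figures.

DO ≈ 5.94 mg/L

k_1 L₀/(k_r−k_1) = 0.246×17.8/(0.621−0.246) = 4.379/0.3750 = 11.68 mg/L.
e^(−k_1 t) = e^(−0.246×2.460) = 0.5460; e^(−k_r t) = e^(−0.621×2.460) = 0.2170.
D = 11.68 × (0.5460 − 0.2170) + 0.997 × 0.2170 = 3.841 + 0.2164 = 4.057 mg/L.
DO = C_s − D = 10.0 − 4.057 = 5.943 mg/L.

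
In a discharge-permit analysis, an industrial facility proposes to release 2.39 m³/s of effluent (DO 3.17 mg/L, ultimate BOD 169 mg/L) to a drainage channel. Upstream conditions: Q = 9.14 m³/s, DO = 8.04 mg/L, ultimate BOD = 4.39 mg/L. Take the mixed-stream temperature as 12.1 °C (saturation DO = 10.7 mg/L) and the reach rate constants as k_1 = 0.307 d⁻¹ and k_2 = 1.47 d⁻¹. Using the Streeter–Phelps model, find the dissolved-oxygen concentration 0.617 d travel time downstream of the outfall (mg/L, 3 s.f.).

DO ≈ 4.91 mg/L

Mixed DO = (9.14×8.04 + 2.39×3.17)/(9.14+2.39) = 81.06/11.53 = 7.031 mg/L.
Mixed L₀ = (9.14×4.39 + 2.39×169)/(11.53) = 444.0/11.53 = 38.51 mg/L.
Initial deficit D₀ = C_s − DO₀ = 10.7 − 7.031 = 3.669 mg/L.
D(0.617) = [0.307×38.51/(1.47−0.307)](e^(−0.307×0.617) − e^(−1.47×0.617)) + 3.669 e^(−1.47×0.617)
= 10.17 × (0.8274 − 0.4037) + 3.669 × 0.4037 = 5.789 mg/L.
DO = 10.7 − 5.789 = 4.911 mg/L.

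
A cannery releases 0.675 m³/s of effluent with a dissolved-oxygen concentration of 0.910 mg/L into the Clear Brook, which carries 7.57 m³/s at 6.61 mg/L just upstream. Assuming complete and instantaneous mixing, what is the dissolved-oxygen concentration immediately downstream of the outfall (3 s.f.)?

Flow-weighted mixing: C = (Q_r C_r + Q_w C_w)/(Q_r + Q_w)
= (7.57×6.61 + 0.675×0.910)/(7.57 + 0.675) = 50.65/8.245 = 6.143 mg/L.

6.14 mg/L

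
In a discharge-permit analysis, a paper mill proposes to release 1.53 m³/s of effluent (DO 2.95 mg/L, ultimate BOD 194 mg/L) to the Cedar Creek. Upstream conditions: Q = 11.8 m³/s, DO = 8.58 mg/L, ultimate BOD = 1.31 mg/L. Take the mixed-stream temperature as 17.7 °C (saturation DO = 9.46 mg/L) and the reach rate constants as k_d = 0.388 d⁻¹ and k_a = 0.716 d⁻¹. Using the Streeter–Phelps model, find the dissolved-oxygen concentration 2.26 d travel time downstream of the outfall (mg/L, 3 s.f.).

Mixed DO = (11.8×8.58 + 1.53×2.95)/(11.8+1.53) = 105.8/13.33 = 7.934 mg/L.
Mixed L₀ = (11.8×1.31 + 1.53×194)/(13.33) = 312.3/13.33 = 23.43 mg/L.
Initial deficit D₀ = C_s − DO₀ = 9.46 − 7.934 = 1.526 mg/L.
D(2.26) = [0.388×23.43/(0.716−0.388)](e^(−0.388×2.26) − e^(−0.716×2.26)) + 1.526 e^(−0.716×2.26)
= 27.71 × (0.4161 − 0.1983) + 1.526 × 0.1983 = 6.339 mg/L.
DO = 9.46 − 6.339 = 3.121 mg/L.

DO ≈ 3.12 mg/L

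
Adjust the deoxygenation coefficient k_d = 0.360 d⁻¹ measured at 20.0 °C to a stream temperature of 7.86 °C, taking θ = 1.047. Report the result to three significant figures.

k_d ≈ 0.206 d⁻¹

k_d(T₂) = k_d(T₁) · θ^(T₂−T₁) = 0.360 × 1.047^(7.86−20.0)
= 0.360 × 1.047^-12.1 = 0.360 × 0.5726 = 0.2061 d⁻¹.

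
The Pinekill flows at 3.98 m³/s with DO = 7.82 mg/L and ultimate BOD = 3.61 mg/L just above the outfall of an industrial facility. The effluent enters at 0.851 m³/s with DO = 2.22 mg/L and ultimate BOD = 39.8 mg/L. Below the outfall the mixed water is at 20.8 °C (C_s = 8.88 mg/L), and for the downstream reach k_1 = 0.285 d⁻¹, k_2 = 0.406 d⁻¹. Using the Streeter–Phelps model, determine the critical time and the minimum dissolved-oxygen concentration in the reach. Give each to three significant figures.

Mixed DO = (3.98×7.82 + 0.851×2.22)/(3.98+0.851) = 33.01/4.831 = 6.834 mg/L.
Mixed L₀ = (3.98×3.61 + 0.851×39.8)/(4.831) = 48.24/4.831 = 9.985 mg/L.
Initial deficit D₀ = C_s − DO₀ = 8.88 − 6.834 = 2.046 mg/L.
t_c = (1/0.1210) ln[(0.406/0.285)(1 − 2.046×0.1210/(0.285×9.985))] = 8.264 × ln(1.301) = 2.172 d.
D_c = (0.285/0.406) × 9.985 × e^(−0.285×2.172) = 0.7020 × 9.985 × 0.5385 = 3.774 mg/L.
Minimum DO = 8.88 − 3.774 = 5.106 mg/L.

t_c ≈ 2.17 d; minimum DO ≈ 5.11 mg/L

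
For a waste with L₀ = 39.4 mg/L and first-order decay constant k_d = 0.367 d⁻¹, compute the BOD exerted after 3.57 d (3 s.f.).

y ≈ 28.8 mg/L

y_t = L₀(1 − e^(−k_d t)) = 39.4 × (1 − e^(−0.367×3.57))
= 39.4 × (1 − 0.2698) = 39.4 × 0.7302 = 28.77 mg/L.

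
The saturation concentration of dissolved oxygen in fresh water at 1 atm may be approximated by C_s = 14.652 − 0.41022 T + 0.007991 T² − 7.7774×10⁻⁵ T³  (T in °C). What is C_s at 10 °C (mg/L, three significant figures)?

C_s ≈ 11.3 mg/L

C_s = 14.652 − 0.41022×10 + 0.007991×10² − 7.7774×10⁻⁵×10³ = 11.27 mg/L.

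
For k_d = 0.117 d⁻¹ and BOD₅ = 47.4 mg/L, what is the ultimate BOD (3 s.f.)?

BOD₅ = L₀(1 − e^(−5k_d)) ⇒ L₀ = BOD₅ / (1 − e^(−5×0.117))
= 47.4 / (1 − 0.5571) = 47.4 / 0.4429 = 107.0 mg/L.

L₀ ≈ 107 mg/L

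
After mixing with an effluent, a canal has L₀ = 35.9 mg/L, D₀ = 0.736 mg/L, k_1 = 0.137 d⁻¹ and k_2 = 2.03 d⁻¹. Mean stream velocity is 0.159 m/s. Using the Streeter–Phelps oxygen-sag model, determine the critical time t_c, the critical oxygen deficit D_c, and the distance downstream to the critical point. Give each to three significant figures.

t_c ≈ 1.25 d; D_c ≈ 2.04 mg/L; x_c ≈ 17.1 km

t_c = [1/(k_2−k_1)] ln[(k_2/k_1)(1 − D₀(k_2−k_1)/(k_1 L₀))]
= [1/(2.03−0.137)] ln[(2.03/0.137)(1 − 0.736×1.893/(0.137×35.9))]
= (1/1.893) ln[14.82 × 0.7167] = 0.5283 × ln(10.62) = 0.5283 × 2.363 = 1.248 d.
D_c = (k_1/k_2) L₀ e^(−k_1 t_c) = (0.137/2.03) × 35.9 × e^(−0.137×1.248) = 0.06749 × 35.9 × 0.8428 = 2.042 mg/L.
x_c = v t_c = 0.159 m/s × 1.248 d × 86400 s/d = 17150 m ≈ 17.1 km.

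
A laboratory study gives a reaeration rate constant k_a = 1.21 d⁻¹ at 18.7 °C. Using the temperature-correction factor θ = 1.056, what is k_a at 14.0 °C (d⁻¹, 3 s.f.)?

k_a ≈ 0.937 d⁻¹

k_a(T₂) = k_a(T₁) · θ^(T₂−T₁) = 1.21 × 1.056^(14.0−18.7)
= 1.21 × 1.056^-4.70 = 1.21 × 0.7741 = 0.9366 d⁻¹.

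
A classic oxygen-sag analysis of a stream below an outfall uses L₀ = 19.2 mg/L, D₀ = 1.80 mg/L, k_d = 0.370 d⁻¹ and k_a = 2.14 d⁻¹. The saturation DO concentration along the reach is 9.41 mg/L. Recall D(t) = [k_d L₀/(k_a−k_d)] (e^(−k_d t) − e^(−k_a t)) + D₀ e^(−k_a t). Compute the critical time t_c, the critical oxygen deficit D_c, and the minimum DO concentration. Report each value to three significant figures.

t_c ≈ 0.655 d; D_c ≈ 2.60 mg/L; min DO ≈ 6.81 mg/L

t_c = [1/(k_a−k_d)] ln[(k_a/k_d)(1 − D₀(k_a−k_d)/(k_d L₀))]
= [1/(2.14−0.370)] ln[(2.14/0.370)(1 − 1.80×1.770/(0.370×19.2))]
= (1/1.770) ln[5.784 × 0.5515] = 0.5650 × ln(3.190) = 0.5650 × 1.160 = 0.6554 d.
D_c = (k_d/k_a) L₀ e^(−k_d t_c) = (0.370/2.14) × 19.2 × e^(−0.370×0.6554) = 0.1729 × 19.2 × 0.7847 = 2.605 mg/L.
Minimum DO = C_s − D_c = 9.41 − 2.605 = 6.805 mg/L.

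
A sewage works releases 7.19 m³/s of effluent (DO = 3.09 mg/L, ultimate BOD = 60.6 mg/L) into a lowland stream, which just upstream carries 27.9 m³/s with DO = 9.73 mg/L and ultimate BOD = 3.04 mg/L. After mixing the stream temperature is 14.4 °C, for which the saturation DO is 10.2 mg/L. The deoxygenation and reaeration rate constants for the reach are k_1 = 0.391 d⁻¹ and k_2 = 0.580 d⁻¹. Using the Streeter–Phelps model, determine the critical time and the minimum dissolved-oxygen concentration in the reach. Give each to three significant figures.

Mixed DO = (27.9×9.73 + 7.19×3.09)/(27.9+7.19) = 293.7/35.09 = 8.369 mg/L.
Mixed L₀ = (27.9×3.04 + 7.19×60.6)/(35.09) = 520.5/35.09 = 14.83 mg/L.
Initial deficit D₀ = C_s − DO₀ = 10.2 − 8.369 = 1.831 mg/L.
t_c = (1/0.1890) ln[(0.580/0.391)(1 − 1.831×0.1890/(0.391×14.83))] = 5.291 × ln(1.395) = 1.761 d.
D_c = (0.391/0.580) × 14.83 × e^(−0.391×1.761) = 0.6741 × 14.83 × 0.5023 = 5.023 mg/L.
Minimum DO = 10.2 − 5.023 = 5.177 mg/L.

t_c ≈ 1.76 d; minimum DO ≈ 5.18 mg/L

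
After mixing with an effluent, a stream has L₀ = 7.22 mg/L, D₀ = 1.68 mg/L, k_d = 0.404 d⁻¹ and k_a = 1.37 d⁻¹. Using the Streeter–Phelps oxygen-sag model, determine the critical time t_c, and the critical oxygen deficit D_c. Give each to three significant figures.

t_c ≈ 0.423 d; D_c ≈ 1.79 mg/L

At the critical point dD/dt = 0, so k_d L₀ e^(−k_d t) = k_a D. Substituting D(t) from the Streeter–Phelps equation and solving for t gives
t_c = ln[(k_a/k_d)(1 − D₀(k_a−k_d)/(k_d L₀))] / (k_a−k_d).
Here k_a−k_d = 0.9660 d⁻¹ and 1 − D₀(k_a−k_d)/(k_d L₀) = 1 − 1.68×0.9660/(0.404×7.22) = 0.4436, so
t_c = ln(3.391 × 0.4436) / 0.9660 = 0.4084 / 0.9660 = 0.4227 d.
D_c = (k_d/k_a) L₀ e^(−k_d t_c) = (0.404/1.37) × 7.22 × e^(−0.404×0.4227) = 0.2949 × 7.22 × 0.8430 = 1.795 mg/L.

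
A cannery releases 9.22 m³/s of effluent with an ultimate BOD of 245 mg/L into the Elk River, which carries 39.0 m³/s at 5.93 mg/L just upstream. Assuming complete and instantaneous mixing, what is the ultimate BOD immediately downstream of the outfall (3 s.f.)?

51.6 mg/L

Flow-weighted mixing: C = (Q_r C_r + Q_w C_w)/(Q_r + Q_w)
= (39.0×5.93 + 9.22×245)/(39.0 + 9.22) = 2490/48.22 = 51.64 mg/L.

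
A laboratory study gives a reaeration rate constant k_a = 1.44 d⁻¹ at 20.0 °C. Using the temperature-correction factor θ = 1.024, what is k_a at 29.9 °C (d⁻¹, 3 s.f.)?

k_a(T₂) = k_a(T₁) · θ^(T₂−T₁) = 1.44 × 1.024^(29.9−20.0)
= 1.44 × 1.024^9.90 = 1.44 × 1.265 = 1.821 d⁻¹.

k_a ≈ 1.82 d⁻¹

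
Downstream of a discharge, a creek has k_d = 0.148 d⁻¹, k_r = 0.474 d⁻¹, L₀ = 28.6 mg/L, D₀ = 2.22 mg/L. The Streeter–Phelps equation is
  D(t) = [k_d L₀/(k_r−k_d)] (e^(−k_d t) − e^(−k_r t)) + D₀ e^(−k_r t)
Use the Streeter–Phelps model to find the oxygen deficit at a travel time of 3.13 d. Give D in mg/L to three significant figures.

k_d L₀/(k_r−k_d) = 0.148×28.6/(0.474−0.148) = 4.233/0.3260 = 12.98 mg/L.
e^(−k_d t) = e^(−0.148×3.130) = 0.6292; e^(−k_r t) = e^(−0.474×3.130) = 0.2268.
D = 12.98 × (0.6292 − 0.2268) + 2.22 × 0.2268 = 5.225 + 0.5035 = 5.729 mg/L.

D ≈ 5.73 mg/L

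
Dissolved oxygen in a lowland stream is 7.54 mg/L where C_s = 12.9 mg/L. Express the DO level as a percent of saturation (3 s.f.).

58.4 % saturation

% saturation = C/C_s × 100 = 7.54/12.9 × 100 = 58.4 %.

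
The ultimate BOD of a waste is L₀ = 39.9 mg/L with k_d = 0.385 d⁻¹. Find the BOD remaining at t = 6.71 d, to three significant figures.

L_t = L₀ e^(−k_d t) = 39.9 × e^(−0.385×6.71) = 39.9 × 0.07552 = 3.013 mg/L.

L ≈ 3.01 mg/L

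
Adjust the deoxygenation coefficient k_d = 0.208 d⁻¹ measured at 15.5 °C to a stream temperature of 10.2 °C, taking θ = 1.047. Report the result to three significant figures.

k_d(T₂) = k_d(T₁) · θ^(T₂−T₁) = 0.208 × 1.047^(10.2−15.5)
= 0.208 × 1.047^-5.30 = 0.208 × 0.7839 = 0.1631 d⁻¹.

k_d ≈ 0.163 d⁻¹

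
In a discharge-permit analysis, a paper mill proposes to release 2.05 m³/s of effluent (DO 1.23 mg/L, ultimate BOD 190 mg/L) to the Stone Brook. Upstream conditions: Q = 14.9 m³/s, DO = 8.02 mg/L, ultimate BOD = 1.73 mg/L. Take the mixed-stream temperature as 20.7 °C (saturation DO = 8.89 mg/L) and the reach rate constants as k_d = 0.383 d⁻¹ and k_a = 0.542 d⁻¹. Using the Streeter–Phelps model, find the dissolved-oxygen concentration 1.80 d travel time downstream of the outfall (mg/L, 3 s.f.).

DO ≈ 0.881 mg/L

Mixed DO = (14.9×8.02 + 2.05×1.23)/(14.9+2.05) = 122.0/16.95 = 7.199 mg/L.
Mixed L₀ = (14.9×1.73 + 2.05×190)/(16.95) = 415.3/16.95 = 24.50 mg/L.
Initial deficit D₀ = C_s − DO₀ = 8.89 − 7.199 = 1.691 mg/L.
D(1.80) = [0.383×24.50/(0.542−0.383)](e^(−0.383×1.80) − e^(−0.542×1.80)) + 1.691 e^(−0.542×1.80)
= 59.02 × (0.5019 − 0.3770) + 1.691 × 0.3770 = 8.009 mg/L.
DO = 8.89 − 8.009 = 0.8807 mg/L.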